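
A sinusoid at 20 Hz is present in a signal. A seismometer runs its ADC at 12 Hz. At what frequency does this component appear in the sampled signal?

4 Hz

20 Hz mod fs = 8 Hz.
8 Hz > fs/2 = 6 Hz, folds to fs − 8 Hz = 4 Hz.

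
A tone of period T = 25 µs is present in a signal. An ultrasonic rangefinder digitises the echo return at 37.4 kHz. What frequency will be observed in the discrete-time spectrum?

T = 25 µs → f = 1/T = 40 kHz.
40 kHz mod fs = 2.6 kHz.
2.6 kHz ≤ fs/2 = 18.7 kHz, appears at 2.6 kHz.

2.6 kHz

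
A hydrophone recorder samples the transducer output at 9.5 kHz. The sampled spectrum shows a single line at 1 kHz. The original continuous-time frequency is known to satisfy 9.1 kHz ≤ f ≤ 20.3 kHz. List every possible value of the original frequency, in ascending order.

10.5 kHz, 18 kHz, 20 kHz

Frequencies that alias to 1 kHz are k·fs ± 1 kHz for integer k ≥ 0.
k=0: 1 kHz.
k=1: 8.5 kHz, 10.5 kHz.
k=2: 18 kHz, 20 kHz.
k=3: 27.5 kHz, 29.5 kHz.
Within [9.1 kHz, 20.3 kHz]: 10.5 kHz, 18 kHz, 20 kHz.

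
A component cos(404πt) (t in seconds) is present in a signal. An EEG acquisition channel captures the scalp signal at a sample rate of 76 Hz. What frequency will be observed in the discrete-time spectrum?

ω = 404π rad/s → f = ω/(2π) = 202 Hz.
202 Hz mod fs = 50 Hz.
50 Hz > fs/2 = 38 Hz, folds to fs − 50 Hz = 26 Hz.

26 Hz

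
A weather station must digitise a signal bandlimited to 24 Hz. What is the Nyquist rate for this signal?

Nyquist rate = 2 × 24 Hz = 48 Hz.

48 Hz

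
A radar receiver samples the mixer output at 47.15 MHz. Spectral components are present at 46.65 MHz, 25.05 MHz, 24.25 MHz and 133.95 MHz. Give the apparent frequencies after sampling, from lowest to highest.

fs/2 = 23.575 MHz.
46.65 MHz > fs/2 = 23.575 MHz, folds to fs − 46.65 MHz = 0.5 MHz.
25.05 MHz > fs/2 = 23.575 MHz, folds to fs − 25.05 MHz = 22.1 MHz.
24.25 MHz > fs/2 = 23.575 MHz, folds to fs − 24.25 MHz = 22.9 MHz.
133.95 MHz mod fs = 39.65 MHz.
39.65 MHz > fs/2 = 23.575 MHz, folds to fs − 39.65 MHz = 7.5 MHz.
Distinct values: {0.5 MHz, 7.5 MHz, 22.1 MHz, 22.9 MHz}.

0.5 MHz, 7.5 MHz, 22.1 MHz, 22.9 MHz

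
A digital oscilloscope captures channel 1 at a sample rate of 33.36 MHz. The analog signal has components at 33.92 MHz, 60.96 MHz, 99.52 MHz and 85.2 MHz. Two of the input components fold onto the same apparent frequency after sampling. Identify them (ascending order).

fs/2 = 16.68 MHz.
33.92 MHz mod fs = 0.56 MHz.
0.56 MHz ≤ fs/2 = 16.68 MHz, appears at 0.56 MHz.
60.96 MHz mod fs = 27.6 MHz.
27.6 MHz > fs/2 = 16.68 MHz, folds to fs − 27.6 MHz = 5.76 MHz.
99.52 MHz mod fs = 32.8 MHz.
32.8 MHz > fs/2 = 16.68 MHz, folds to fs − 32.8 MHz = 0.56 MHz.
85.2 MHz mod fs = 18.48 MHz.
18.48 MHz > fs/2 = 16.68 MHz, folds to fs − 18.48 MHz = 14.88 MHz.
33.92 MHz and 99.52 MHz both map to 0.56 MHz.

33.92 MHz, 99.52 MHz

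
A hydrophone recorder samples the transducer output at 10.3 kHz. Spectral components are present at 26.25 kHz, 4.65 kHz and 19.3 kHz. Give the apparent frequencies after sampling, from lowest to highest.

1.3 kHz, 4.65 kHz

fs/2 = 5.15 kHz.
26.25 kHz mod fs = 5.65 kHz.
5.65 kHz > fs/2 = 5.15 kHz, folds to fs − 5.65 kHz = 4.65 kHz.
4.65 kHz ≤ fs/2 = 5.15 kHz, passes unchanged.
19.3 kHz mod fs = 9 kHz.
9 kHz > fs/2 = 5.15 kHz, folds to fs − 9 kHz = 1.3 kHz.
Distinct values: {1.3 kHz, 4.65 kHz}.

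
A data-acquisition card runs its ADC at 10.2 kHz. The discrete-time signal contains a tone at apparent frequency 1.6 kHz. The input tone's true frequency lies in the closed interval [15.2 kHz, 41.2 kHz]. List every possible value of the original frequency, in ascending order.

Frequencies that alias to 1.6 kHz are k·fs ± 1.6 kHz for integer k ≥ 0.
k=0: 1.6 kHz.
k=1: 8.6 kHz, 11.8 kHz.
k=2: 18.8 kHz, 22 kHz.
k=3: 29 kHz, 32.2 kHz.
k=4: 39.2 kHz, 42.4 kHz.
k=5: 49.4 kHz, 52.6 kHz.
Within [15.2 kHz, 41.2 kHz]: 18.8 kHz, 22 kHz, 29 kHz, 32.2 kHz, 39.2 kHz.

18.8 kHz, 22 kHz, 29 kHz, 32.2 kHz, 39.2 kHz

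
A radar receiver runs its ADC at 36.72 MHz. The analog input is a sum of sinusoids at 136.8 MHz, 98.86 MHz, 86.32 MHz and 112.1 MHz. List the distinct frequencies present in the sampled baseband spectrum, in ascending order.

fs/2 = 18.36 MHz.
136.8 MHz mod fs = 26.64 MHz.
26.64 MHz > fs/2 = 18.36 MHz, folds to fs − 26.64 MHz = 10.08 MHz.
98.86 MHz mod fs = 25.42 MHz.
25.42 MHz > fs/2 = 18.36 MHz, folds to fs − 25.42 MHz = 11.3 MHz.
86.32 MHz mod fs = 12.88 MHz.
12.88 MHz ≤ fs/2 = 18.36 MHz, appears at 12.88 MHz.
112.1 MHz mod fs = 1.94 MHz.
1.94 MHz ≤ fs/2 = 18.36 MHz, appears at 1.94 MHz.
Distinct values: {1.94 MHz, 10.08 MHz, 11.3 MHz, 12.88 MHz}.

1.94 MHz, 10.08 MHz, 11.3 MHz, 12.88 MHz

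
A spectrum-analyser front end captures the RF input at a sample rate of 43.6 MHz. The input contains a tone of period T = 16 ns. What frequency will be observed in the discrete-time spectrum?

18.9 MHz

T = 16 ns → f = 1/T = 62.5 MHz.
62.5 MHz mod fs = 18.9 MHz.
18.9 MHz ≤ fs/2 = 21.8 MHz, appears at 18.9 MHz.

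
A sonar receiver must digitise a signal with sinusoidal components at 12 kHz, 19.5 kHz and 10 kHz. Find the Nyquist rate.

Highest-frequency component: 19.5 kHz.
Nyquist rate = 2 × 19.5 kHz = 39 kHz.

39 kHz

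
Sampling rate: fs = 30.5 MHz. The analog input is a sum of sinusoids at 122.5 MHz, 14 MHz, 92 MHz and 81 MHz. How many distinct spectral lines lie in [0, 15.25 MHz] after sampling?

3

fs/2 = 15.25 MHz.
122.5 MHz mod fs = 0.5 MHz.
0.5 MHz ≤ fs/2 = 15.25 MHz, appears at 0.5 MHz.
14 MHz ≤ fs/2 = 15.25 MHz, passes unchanged.
92 MHz mod fs = 0.5 MHz.
0.5 MHz ≤ fs/2 = 15.25 MHz, appears at 0.5 MHz.
81 MHz mod fs = 20 MHz.
20 MHz > fs/2 = 15.25 MHz, folds to fs − 20 MHz = 10.5 MHz.
Distinct values: {0.5 MHz, 10.5 MHz, 14 MHz} → 3.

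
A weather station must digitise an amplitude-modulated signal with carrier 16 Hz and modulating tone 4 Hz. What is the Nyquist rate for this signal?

40 Hz

AM sidebands sit at fc ± fm = 12 Hz and 20 Hz.
Highest-frequency component: 20 Hz.
Nyquist rate = 2 × 20 Hz = 40 Hz.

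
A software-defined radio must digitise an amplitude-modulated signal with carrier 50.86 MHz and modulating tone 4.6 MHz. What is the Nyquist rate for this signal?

110.92 MHz

AM sidebands sit at fc ± fm = 46.26 MHz and 55.46 MHz.
Highest-frequency component: 55.46 MHz.
Nyquist rate = 2 × 55.46 MHz = 110.92 MHz.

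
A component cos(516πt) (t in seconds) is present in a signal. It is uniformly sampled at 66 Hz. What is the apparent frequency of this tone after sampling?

ω = 516π rad/s → f = ω/(2π) = 258 Hz.
258 Hz mod fs = 60 Hz.
60 Hz > fs/2 = 33 Hz, folds to fs − 60 Hz = 6 Hz.

6 Hz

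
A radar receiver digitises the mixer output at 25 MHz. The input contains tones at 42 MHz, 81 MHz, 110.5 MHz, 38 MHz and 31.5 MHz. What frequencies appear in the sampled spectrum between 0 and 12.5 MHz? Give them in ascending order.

6 MHz, 6.5 MHz, 8 MHz, 10.5 MHz, 12 MHz

fs/2 = 12.5 MHz.
42 MHz mod fs = 17 MHz.
17 MHz > fs/2 = 12.5 MHz, folds to fs − 17 MHz = 8 MHz.
81 MHz mod fs = 6 MHz.
6 MHz ≤ fs/2 = 12.5 MHz, appears at 6 MHz.
110.5 MHz mod fs = 10.5 MHz.
10.5 MHz ≤ fs/2 = 12.5 MHz, appears at 10.5 MHz.
38 MHz mod fs = 13 MHz.
13 MHz > fs/2 = 12.5 MHz, folds to fs − 13 MHz = 12 MHz.
31.5 MHz mod fs = 6.5 MHz.
6.5 MHz ≤ fs/2 = 12.5 MHz, appears at 6.5 MHz.
Distinct values: {6 MHz, 6.5 MHz, 8 MHz, 10.5 MHz, 12 MHz}.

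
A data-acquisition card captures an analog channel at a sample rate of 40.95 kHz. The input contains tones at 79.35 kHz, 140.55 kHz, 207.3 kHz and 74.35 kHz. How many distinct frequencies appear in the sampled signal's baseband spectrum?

fs/2 = 20.475 kHz.
79.35 kHz mod fs = 38.4 kHz.
38.4 kHz > fs/2 = 20.475 kHz, folds to fs − 38.4 kHz = 2.55 kHz.
140.55 kHz mod fs = 17.7 kHz.
17.7 kHz ≤ fs/2 = 20.475 kHz, appears at 17.7 kHz.
207.3 kHz mod fs = 2.55 kHz.
2.55 kHz ≤ fs/2 = 20.475 kHz, appears at 2.55 kHz.
74.35 kHz mod fs = 33.4 kHz.
33.4 kHz > fs/2 = 20.475 kHz, folds to fs − 33.4 kHz = 7.55 kHz.
Distinct values: {2.55 kHz, 7.55 kHz, 17.7 kHz} → 3.

3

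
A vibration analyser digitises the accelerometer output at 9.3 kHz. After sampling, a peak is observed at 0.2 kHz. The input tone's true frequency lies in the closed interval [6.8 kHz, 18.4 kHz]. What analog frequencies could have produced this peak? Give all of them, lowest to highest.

9.1 kHz, 9.5 kHz, 18.4 kHz

Frequencies that alias to 0.2 kHz are k·fs ± 0.2 kHz for integer k ≥ 0.
k=0: 0.2 kHz.
k=1: 9.1 kHz, 9.5 kHz.
k=2: 18.4 kHz, 18.8 kHz.
k=3: 27.7 kHz, 28.1 kHz.
Within [6.8 kHz, 18.4 kHz]: 9.1 kHz, 9.5 kHz, 18.4 kHz.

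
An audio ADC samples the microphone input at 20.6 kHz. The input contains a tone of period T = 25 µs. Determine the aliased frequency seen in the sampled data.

1.2 kHz

T = 25 µs → f = 1/T = 40 kHz.
40 kHz mod fs = 19.4 kHz.
19.4 kHz > fs/2 = 10.3 kHz, folds to fs − 19.4 kHz = 1.2 kHz.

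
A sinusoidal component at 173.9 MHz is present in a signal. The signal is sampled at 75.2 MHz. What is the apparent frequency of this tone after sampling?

23.5 MHz

173.9 MHz mod fs = 23.5 MHz.
23.5 MHz ≤ fs/2 = 37.6 MHz, appears at 23.5 MHz.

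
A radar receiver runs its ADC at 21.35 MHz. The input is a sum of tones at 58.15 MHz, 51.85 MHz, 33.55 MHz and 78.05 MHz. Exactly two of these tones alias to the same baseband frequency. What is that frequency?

9.15 MHz

fs/2 = 10.675 MHz.
58.15 MHz mod fs = 15.45 MHz.
15.45 MHz > fs/2 = 10.675 MHz, folds to fs − 15.45 MHz = 5.9 MHz.
51.85 MHz mod fs = 9.15 MHz.
9.15 MHz ≤ fs/2 = 10.675 MHz, appears at 9.15 MHz.
33.55 MHz mod fs = 12.2 MHz.
12.2 MHz > fs/2 = 10.675 MHz, folds to fs − 12.2 MHz = 9.15 MHz.
78.05 MHz mod fs = 14 MHz.
14 MHz > fs/2 = 10.675 MHz, folds to fs − 14 MHz = 7.35 MHz.
33.55 MHz and 51.85 MHz both map to 9.15 MHz.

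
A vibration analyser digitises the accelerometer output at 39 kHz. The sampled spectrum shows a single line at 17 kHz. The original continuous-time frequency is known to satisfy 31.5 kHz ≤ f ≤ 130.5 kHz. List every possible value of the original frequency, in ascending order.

Frequencies that alias to 17 kHz are k·fs ± 17 kHz for integer k ≥ 0.
k=0: 17 kHz.
k=1: 22 kHz, 56 kHz.
k=2: 61 kHz, 95 kHz.
k=3: 100 kHz, 134 kHz.
k=4: 139 kHz, 173 kHz.
Within [31.5 kHz, 130.5 kHz]: 56 kHz, 61 kHz, 95 kHz, 100 kHz.

56 kHz, 61 kHz, 95 kHz, 100 kHz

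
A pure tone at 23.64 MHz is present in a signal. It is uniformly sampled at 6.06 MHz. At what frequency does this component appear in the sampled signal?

0.6 MHz

23.64 MHz mod fs = 5.46 MHz.
5.46 MHz > fs/2 = 3.03 MHz, folds to fs − 5.46 MHz = 0.6 MHz.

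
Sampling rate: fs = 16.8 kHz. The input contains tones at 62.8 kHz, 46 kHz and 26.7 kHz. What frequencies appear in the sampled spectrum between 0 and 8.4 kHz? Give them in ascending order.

fs/2 = 8.4 kHz.
62.8 kHz mod fs = 12.4 kHz.
12.4 kHz > fs/2 = 8.4 kHz, folds to fs − 12.4 kHz = 4.4 kHz.
46 kHz mod fs = 12.4 kHz.
12.4 kHz > fs/2 = 8.4 kHz, folds to fs − 12.4 kHz = 4.4 kHz.
26.7 kHz mod fs = 9.9 kHz.
9.9 kHz > fs/2 = 8.4 kHz, folds to fs − 9.9 kHz = 6.9 kHz.
Distinct values: {4.4 kHz, 6.9 kHz}.

4.4 kHz, 6.9 kHz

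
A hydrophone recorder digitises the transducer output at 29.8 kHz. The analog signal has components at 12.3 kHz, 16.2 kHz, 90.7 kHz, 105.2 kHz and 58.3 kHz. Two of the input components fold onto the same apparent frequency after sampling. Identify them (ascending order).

fs/2 = 14.9 kHz.
12.3 kHz ≤ fs/2 = 14.9 kHz, passes unchanged.
16.2 kHz > fs/2 = 14.9 kHz, folds to fs − 16.2 kHz = 13.6 kHz.
90.7 kHz mod fs = 1.3 kHz.
1.3 kHz ≤ fs/2 = 14.9 kHz, appears at 1.3 kHz.
105.2 kHz mod fs = 15.8 kHz.
15.8 kHz > fs/2 = 14.9 kHz, folds to fs − 15.8 kHz = 14 kHz.
58.3 kHz mod fs = 28.5 kHz.
28.5 kHz > fs/2 = 14.9 kHz, folds to fs − 28.5 kHz = 1.3 kHz.
58.3 kHz and 90.7 kHz both map to 1.3 kHz.

58.3 kHz, 90.7 kHz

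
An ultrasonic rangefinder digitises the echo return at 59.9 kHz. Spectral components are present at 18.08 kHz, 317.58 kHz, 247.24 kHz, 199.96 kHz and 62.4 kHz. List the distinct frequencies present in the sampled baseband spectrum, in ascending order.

2.5 kHz, 7.64 kHz, 18.08 kHz, 20.26 kHz

fs/2 = 29.95 kHz.
18.08 kHz ≤ fs/2 = 29.95 kHz, passes unchanged.
317.58 kHz mod fs = 18.08 kHz.
18.08 kHz ≤ fs/2 = 29.95 kHz, appears at 18.08 kHz.
247.24 kHz mod fs = 7.64 kHz.
7.64 kHz ≤ fs/2 = 29.95 kHz, appears at 7.64 kHz.
199.96 kHz mod fs = 20.26 kHz.
20.26 kHz ≤ fs/2 = 29.95 kHz, appears at 20.26 kHz.
62.4 kHz mod fs = 2.5 kHz.
2.5 kHz ≤ fs/2 = 29.95 kHz, appears at 2.5 kHz.
Distinct values: {2.5 kHz, 7.64 kHz, 18.08 kHz, 20.26 kHz}.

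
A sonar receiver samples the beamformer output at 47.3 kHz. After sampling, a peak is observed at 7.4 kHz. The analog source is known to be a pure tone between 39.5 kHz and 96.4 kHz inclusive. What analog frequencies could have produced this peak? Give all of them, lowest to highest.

Frequencies that alias to 7.4 kHz are k·fs ± 7.4 kHz for integer k ≥ 0.
k=0: 7.4 kHz.
k=1: 39.9 kHz, 54.7 kHz.
k=2: 87.2 kHz, 102 kHz.
k=3: 134.5 kHz, 149.3 kHz.
Within [39.5 kHz, 96.4 kHz]: 39.9 kHz, 54.7 kHz, 87.2 kHz.

39.9 kHz, 54.7 kHz, 87.2 kHz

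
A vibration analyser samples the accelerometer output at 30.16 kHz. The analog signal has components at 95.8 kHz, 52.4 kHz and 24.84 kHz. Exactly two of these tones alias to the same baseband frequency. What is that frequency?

fs/2 = 15.08 kHz.
95.8 kHz mod fs = 5.32 kHz.
5.32 kHz ≤ fs/2 = 15.08 kHz, appears at 5.32 kHz.
52.4 kHz mod fs = 22.24 kHz.
22.24 kHz > fs/2 = 15.08 kHz, folds to fs − 22.24 kHz = 7.92 kHz.
24.84 kHz > fs/2 = 15.08 kHz, folds to fs − 24.84 kHz = 5.32 kHz.
24.84 kHz and 95.8 kHz both map to 5.32 kHz.

5.32 kHz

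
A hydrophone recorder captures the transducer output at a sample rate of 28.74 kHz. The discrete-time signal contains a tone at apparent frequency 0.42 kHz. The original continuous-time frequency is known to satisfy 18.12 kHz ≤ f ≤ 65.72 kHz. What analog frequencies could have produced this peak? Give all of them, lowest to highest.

28.32 kHz, 29.16 kHz, 57.06 kHz, 57.9 kHz

Frequencies that alias to 0.42 kHz are k·fs ± 0.42 kHz for integer k ≥ 0.
k=0: 0.42 kHz.
k=1: 28.32 kHz, 29.16 kHz.
k=2: 57.06 kHz, 57.9 kHz.
k=3: 85.8 kHz, 86.64 kHz.
Within [18.12 kHz, 65.72 kHz]: 28.32 kHz, 29.16 kHz, 57.06 kHz, 57.9 kHz.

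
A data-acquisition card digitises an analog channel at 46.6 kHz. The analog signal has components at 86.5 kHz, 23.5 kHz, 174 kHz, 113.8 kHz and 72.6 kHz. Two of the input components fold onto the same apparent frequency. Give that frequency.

fs/2 = 23.3 kHz.
86.5 kHz mod fs = 39.9 kHz.
39.9 kHz > fs/2 = 23.3 kHz, folds to fs − 39.9 kHz = 6.7 kHz.
23.5 kHz > fs/2 = 23.3 kHz, folds to fs − 23.5 kHz = 23.1 kHz.
174 kHz mod fs = 34.2 kHz.
34.2 kHz > fs/2 = 23.3 kHz, folds to fs − 34.2 kHz = 12.4 kHz.
113.8 kHz mod fs = 20.6 kHz.
20.6 kHz ≤ fs/2 = 23.3 kHz, appears at 20.6 kHz.
72.6 kHz mod fs = 26 kHz.
26 kHz > fs/2 = 23.3 kHz, folds to fs − 26 kHz = 20.6 kHz.
72.6 kHz and 113.8 kHz both map to 20.6 kHz.

20.6 kHz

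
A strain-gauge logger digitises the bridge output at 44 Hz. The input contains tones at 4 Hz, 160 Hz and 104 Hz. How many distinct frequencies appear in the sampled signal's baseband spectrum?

2

fs/2 = 22 Hz.
4 Hz ≤ fs/2 = 22 Hz, passes unchanged.
160 Hz mod fs = 28 Hz.
28 Hz > fs/2 = 22 Hz, folds to fs − 28 Hz = 16 Hz.
104 Hz mod fs = 16 Hz.
16 Hz ≤ fs/2 = 22 Hz, appears at 16 Hz.
Distinct values: {4 Hz, 16 Hz} → 2.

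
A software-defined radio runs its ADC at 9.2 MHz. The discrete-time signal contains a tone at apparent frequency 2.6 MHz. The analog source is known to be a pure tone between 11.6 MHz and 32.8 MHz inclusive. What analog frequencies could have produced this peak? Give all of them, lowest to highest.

Frequencies that alias to 2.6 MHz are k·fs ± 2.6 MHz for integer k ≥ 0.
k=0: 2.6 MHz.
k=1: 6.6 MHz, 11.8 MHz.
k=2: 15.8 MHz, 21 MHz.
k=3: 25 MHz, 30.2 MHz.
k=4: 34.2 MHz, 39.4 MHz.
Within [11.6 MHz, 32.8 MHz]: 11.8 MHz, 15.8 MHz, 21 MHz, 25 MHz, 30.2 MHz.

11.8 MHz, 15.8 MHz, 21 MHz, 25 MHz, 30.2 MHz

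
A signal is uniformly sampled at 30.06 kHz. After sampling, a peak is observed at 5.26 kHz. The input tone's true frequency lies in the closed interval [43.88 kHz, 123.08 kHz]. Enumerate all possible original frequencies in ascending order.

54.86 kHz, 65.38 kHz, 84.92 kHz, 95.44 kHz, 114.98 kHz

Frequencies that alias to 5.26 kHz are k·fs ± 5.26 kHz for integer k ≥ 0.
k=0: 5.26 kHz.
k=1: 24.8 kHz, 35.32 kHz.
k=2: 54.86 kHz, 65.38 kHz.
k=3: 84.92 kHz, 95.44 kHz.
k=4: 114.98 kHz, 125.5 kHz.
k=5: 145.04 kHz, 155.56 kHz.
Within [43.88 kHz, 123.08 kHz]: 54.86 kHz, 65.38 kHz, 84.92 kHz, 95.44 kHz, 114.98 kHz.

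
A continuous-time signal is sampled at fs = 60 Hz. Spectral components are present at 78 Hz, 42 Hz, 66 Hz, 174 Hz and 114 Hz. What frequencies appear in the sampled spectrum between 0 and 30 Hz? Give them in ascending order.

fs/2 = 30 Hz.
78 Hz mod fs = 18 Hz.
18 Hz ≤ fs/2 = 30 Hz, appears at 18 Hz.
42 Hz > fs/2 = 30 Hz, folds to fs − 42 Hz = 18 Hz.
66 Hz mod fs = 6 Hz.
6 Hz ≤ fs/2 = 30 Hz, appears at 6 Hz.
174 Hz mod fs = 54 Hz.
54 Hz > fs/2 = 30 Hz, folds to fs − 54 Hz = 6 Hz.
114 Hz mod fs = 54 Hz.
54 Hz > fs/2 = 30 Hz, folds to fs − 54 Hz = 6 Hz.
Distinct values: {6 Hz, 18 Hz}.

6 Hz, 18 Hz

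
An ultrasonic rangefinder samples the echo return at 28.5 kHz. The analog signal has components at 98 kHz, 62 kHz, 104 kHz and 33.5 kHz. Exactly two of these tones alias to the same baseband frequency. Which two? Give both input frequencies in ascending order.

33.5 kHz, 62 kHz

fs/2 = 14.25 kHz.
98 kHz mod fs = 12.5 kHz.
12.5 kHz ≤ fs/2 = 14.25 kHz, appears at 12.5 kHz.
62 kHz mod fs = 5 kHz.
5 kHz ≤ fs/2 = 14.25 kHz, appears at 5 kHz.
104 kHz mod fs = 18.5 kHz.
18.5 kHz > fs/2 = 14.25 kHz, folds to fs − 18.5 kHz = 10 kHz.
33.5 kHz mod fs = 5 kHz.
5 kHz ≤ fs/2 = 14.25 kHz, appears at 5 kHz.
33.5 kHz and 62 kHz both map to 5 kHz.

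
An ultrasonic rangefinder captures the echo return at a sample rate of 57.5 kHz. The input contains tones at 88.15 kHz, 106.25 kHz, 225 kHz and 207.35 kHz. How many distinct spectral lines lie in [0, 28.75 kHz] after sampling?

fs/2 = 28.75 kHz.
88.15 kHz mod fs = 30.65 kHz.
30.65 kHz > fs/2 = 28.75 kHz, folds to fs − 30.65 kHz = 26.85 kHz.
106.25 kHz mod fs = 48.75 kHz.
48.75 kHz > fs/2 = 28.75 kHz, folds to fs − 48.75 kHz = 8.75 kHz.
225 kHz mod fs = 52.5 kHz.
52.5 kHz > fs/2 = 28.75 kHz, folds to fs − 52.5 kHz = 5 kHz.
207.35 kHz mod fs = 34.85 kHz.
34.85 kHz > fs/2 = 28.75 kHz, folds to fs − 34.85 kHz = 22.65 kHz.
Distinct values: {5 kHz, 8.75 kHz, 22.65 kHz, 26.85 kHz} → 4.

4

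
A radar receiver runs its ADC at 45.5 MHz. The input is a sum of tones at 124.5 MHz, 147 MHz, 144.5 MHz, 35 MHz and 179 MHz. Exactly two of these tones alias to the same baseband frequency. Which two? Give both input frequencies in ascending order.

35 MHz, 147 MHz

fs/2 = 22.75 MHz.
124.5 MHz mod fs = 33.5 MHz.
33.5 MHz > fs/2 = 22.75 MHz, folds to fs − 33.5 MHz = 12 MHz.
147 MHz mod fs = 10.5 MHz.
10.5 MHz ≤ fs/2 = 22.75 MHz, appears at 10.5 MHz.
144.5 MHz mod fs = 8 MHz.
8 MHz ≤ fs/2 = 22.75 MHz, appears at 8 MHz.
35 MHz > fs/2 = 22.75 MHz, folds to fs − 35 MHz = 10.5 MHz.
179 MHz mod fs = 42.5 MHz.
42.5 MHz > fs/2 = 22.75 MHz, folds to fs − 42.5 MHz = 3 MHz.
35 MHz and 147 MHz both map to 10.5 MHz.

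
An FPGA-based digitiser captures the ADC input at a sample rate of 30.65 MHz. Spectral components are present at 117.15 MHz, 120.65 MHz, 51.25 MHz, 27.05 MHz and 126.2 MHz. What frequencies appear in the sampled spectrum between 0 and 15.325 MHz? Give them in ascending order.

fs/2 = 15.325 MHz.
117.15 MHz mod fs = 25.2 MHz.
25.2 MHz > fs/2 = 15.325 MHz, folds to fs − 25.2 MHz = 5.45 MHz.
120.65 MHz mod fs = 28.7 MHz.
28.7 MHz > fs/2 = 15.325 MHz, folds to fs − 28.7 MHz = 1.95 MHz.
51.25 MHz mod fs = 20.6 MHz.
20.6 MHz > fs/2 = 15.325 MHz, folds to fs − 20.6 MHz = 10.05 MHz.
27.05 MHz > fs/2 = 15.325 MHz, folds to fs − 27.05 MHz = 3.6 MHz.
126.2 MHz mod fs = 3.6 MHz.
3.6 MHz ≤ fs/2 = 15.325 MHz, appears at 3.6 MHz.
Distinct values: {1.95 MHz, 3.6 MHz, 5.45 MHz, 10.05 MHz}.

1.95 MHz, 3.6 MHz, 5.45 MHz, 10.05 MHz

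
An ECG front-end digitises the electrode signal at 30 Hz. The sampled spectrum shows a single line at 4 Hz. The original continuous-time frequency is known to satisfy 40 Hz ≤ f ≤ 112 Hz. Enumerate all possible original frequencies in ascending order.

Frequencies that alias to 4 Hz are k·fs ± 4 Hz for integer k ≥ 0.
k=0: 4 Hz.
k=1: 26 Hz, 34 Hz.
k=2: 56 Hz, 64 Hz.
k=3: 86 Hz, 94 Hz.
k=4: 116 Hz, 124 Hz.
Within [40 Hz, 112 Hz]: 56 Hz, 64 Hz, 86 Hz, 94 Hz.

56 Hz, 64 Hz, 86 Hz, 94 Hz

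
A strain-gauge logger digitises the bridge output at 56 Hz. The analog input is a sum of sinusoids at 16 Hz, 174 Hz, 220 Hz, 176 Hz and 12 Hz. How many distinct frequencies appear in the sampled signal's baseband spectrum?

5

fs/2 = 28 Hz.
16 Hz ≤ fs/2 = 28 Hz, passes unchanged.
174 Hz mod fs = 6 Hz.
6 Hz ≤ fs/2 = 28 Hz, appears at 6 Hz.
220 Hz mod fs = 52 Hz.
52 Hz > fs/2 = 28 Hz, folds to fs − 52 Hz = 4 Hz.
176 Hz mod fs = 8 Hz.
8 Hz ≤ fs/2 = 28 Hz, appears at 8 Hz.
12 Hz ≤ fs/2 = 28 Hz, passes unchanged.
Distinct values: {4 Hz, 6 Hz, 8 Hz, 12 Hz, 16 Hz} → 5.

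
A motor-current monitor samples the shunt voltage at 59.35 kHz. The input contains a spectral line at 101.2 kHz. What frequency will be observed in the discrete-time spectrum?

101.2 kHz mod fs = 41.85 kHz.
41.85 kHz > fs/2 = 29.675 kHz, folds to fs − 41.85 kHz = 17.5 kHz.

17.5 kHz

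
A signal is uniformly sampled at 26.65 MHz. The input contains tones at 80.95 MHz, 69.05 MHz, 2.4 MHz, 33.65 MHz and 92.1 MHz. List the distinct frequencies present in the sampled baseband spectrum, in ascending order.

1 MHz, 2.4 MHz, 7 MHz, 10.9 MHz, 12.15 MHz

fs/2 = 13.325 MHz.
80.95 MHz mod fs = 1 MHz.
1 MHz ≤ fs/2 = 13.325 MHz, appears at 1 MHz.
69.05 MHz mod fs = 15.75 MHz.
15.75 MHz > fs/2 = 13.325 MHz, folds to fs − 15.75 MHz = 10.9 MHz.
2.4 MHz ≤ fs/2 = 13.325 MHz, passes unchanged.
33.65 MHz mod fs = 7 MHz.
7 MHz ≤ fs/2 = 13.325 MHz, appears at 7 MHz.
92.1 MHz mod fs = 12.15 MHz.
12.15 MHz ≤ fs/2 = 13.325 MHz, appears at 12.15 MHz.
Distinct values: {1 MHz, 2.4 MHz, 7 MHz, 10.9 MHz, 12.15 MHz}.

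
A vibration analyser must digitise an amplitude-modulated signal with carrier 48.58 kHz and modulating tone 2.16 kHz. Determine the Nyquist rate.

101.48 kHz

AM sidebands sit at fc ± fm = 46.42 kHz and 50.74 kHz.
Highest-frequency component: 50.74 kHz.
Nyquist rate = 2 × 50.74 kHz = 101.48 kHz.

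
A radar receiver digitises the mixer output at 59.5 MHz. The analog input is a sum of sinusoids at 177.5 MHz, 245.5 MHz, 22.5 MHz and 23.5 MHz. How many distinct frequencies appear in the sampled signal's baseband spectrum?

fs/2 = 29.75 MHz.
177.5 MHz mod fs = 58.5 MHz.
58.5 MHz > fs/2 = 29.75 MHz, folds to fs − 58.5 MHz = 1 MHz.
245.5 MHz mod fs = 7.5 MHz.
7.5 MHz ≤ fs/2 = 29.75 MHz, appears at 7.5 MHz.
22.5 MHz ≤ fs/2 = 29.75 MHz, passes unchanged.
23.5 MHz ≤ fs/2 = 29.75 MHz, passes unchanged.
Distinct values: {1 MHz, 7.5 MHz, 22.5 MHz, 23.5 MHz} → 4.

4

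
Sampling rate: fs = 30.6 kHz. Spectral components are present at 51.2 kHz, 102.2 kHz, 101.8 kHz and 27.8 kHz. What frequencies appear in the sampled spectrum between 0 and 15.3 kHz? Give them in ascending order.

fs/2 = 15.3 kHz.
51.2 kHz mod fs = 20.6 kHz.
20.6 kHz > fs/2 = 15.3 kHz, folds to fs − 20.6 kHz = 10 kHz.
102.2 kHz mod fs = 10.4 kHz.
10.4 kHz ≤ fs/2 = 15.3 kHz, appears at 10.4 kHz.
101.8 kHz mod fs = 10 kHz.
10 kHz ≤ fs/2 = 15.3 kHz, appears at 10 kHz.
27.8 kHz > fs/2 = 15.3 kHz, folds to fs − 27.8 kHz = 2.8 kHz.
Distinct values: {2.8 kHz, 10 kHz, 10.4 kHz}.

2.8 kHz, 10 kHz, 10.4 kHz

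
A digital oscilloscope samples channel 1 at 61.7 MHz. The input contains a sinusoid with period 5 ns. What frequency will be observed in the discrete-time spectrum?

14.9 MHz

T = 5 ns → f = 1/T = 200 MHz.
200 MHz mod fs = 14.9 MHz.
14.9 MHz ≤ fs/2 = 30.85 MHz, appears at 14.9 MHz.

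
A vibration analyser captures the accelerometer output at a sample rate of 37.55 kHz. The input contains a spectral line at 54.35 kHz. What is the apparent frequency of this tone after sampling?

16.8 kHz

54.35 kHz mod fs = 16.8 kHz.
16.8 kHz ≤ fs/2 = 18.775 kHz, appears at 16.8 kHz.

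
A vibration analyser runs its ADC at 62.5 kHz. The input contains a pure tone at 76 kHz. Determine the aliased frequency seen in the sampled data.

76 kHz mod fs = 13.5 kHz.
13.5 kHz ≤ fs/2 = 31.25 kHz, appears at 13.5 kHz.

13.5 kHz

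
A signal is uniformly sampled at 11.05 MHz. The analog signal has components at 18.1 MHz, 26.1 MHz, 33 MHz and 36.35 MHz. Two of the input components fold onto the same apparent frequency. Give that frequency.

fs/2 = 5.525 MHz.
18.1 MHz mod fs = 7.05 MHz.
7.05 MHz > fs/2 = 5.525 MHz, folds to fs − 7.05 MHz = 4 MHz.
26.1 MHz mod fs = 4 MHz.
4 MHz ≤ fs/2 = 5.525 MHz, appears at 4 MHz.
33 MHz mod fs = 10.9 MHz.
10.9 MHz > fs/2 = 5.525 MHz, folds to fs − 10.9 MHz = 0.15 MHz.
36.35 MHz mod fs = 3.2 MHz.
3.2 MHz ≤ fs/2 = 5.525 MHz, appears at 3.2 MHz.
18.1 MHz and 26.1 MHz both map to 4 MHz.

4 MHz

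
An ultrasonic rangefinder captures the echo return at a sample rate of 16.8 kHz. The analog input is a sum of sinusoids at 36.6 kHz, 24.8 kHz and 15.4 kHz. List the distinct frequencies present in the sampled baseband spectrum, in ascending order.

1.4 kHz, 3 kHz, 8 kHz

fs/2 = 8.4 kHz.
36.6 kHz mod fs = 3 kHz.
3 kHz ≤ fs/2 = 8.4 kHz, appears at 3 kHz.
24.8 kHz mod fs = 8 kHz.
8 kHz ≤ fs/2 = 8.4 kHz, appears at 8 kHz.
15.4 kHz > fs/2 = 8.4 kHz, folds to fs − 15.4 kHz = 1.4 kHz.
Distinct values: {1.4 kHz, 3 kHz, 8 kHz}.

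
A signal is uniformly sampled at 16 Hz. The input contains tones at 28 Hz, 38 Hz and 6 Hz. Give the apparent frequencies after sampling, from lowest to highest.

fs/2 = 8 Hz.
28 Hz mod fs = 12 Hz.
12 Hz > fs/2 = 8 Hz, folds to fs − 12 Hz = 4 Hz.
38 Hz mod fs = 6 Hz.
6 Hz ≤ fs/2 = 8 Hz, appears at 6 Hz.
6 Hz ≤ fs/2 = 8 Hz, passes unchanged.
Distinct values: {4 Hz, 6 Hz}.

4 Hz, 6 Hz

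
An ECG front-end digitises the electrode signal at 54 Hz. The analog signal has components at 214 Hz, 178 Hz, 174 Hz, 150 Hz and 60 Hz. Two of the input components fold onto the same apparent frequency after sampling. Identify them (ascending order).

150 Hz, 174 Hz

fs/2 = 27 Hz.
214 Hz mod fs = 52 Hz.
52 Hz > fs/2 = 27 Hz, folds to fs − 52 Hz = 2 Hz.
178 Hz mod fs = 16 Hz.
16 Hz ≤ fs/2 = 27 Hz, appears at 16 Hz.
174 Hz mod fs = 12 Hz.
12 Hz ≤ fs/2 = 27 Hz, appears at 12 Hz.
150 Hz mod fs = 42 Hz.
42 Hz > fs/2 = 27 Hz, folds to fs − 42 Hz = 12 Hz.
60 Hz mod fs = 6 Hz.
6 Hz ≤ fs/2 = 27 Hz, appears at 6 Hz.
150 Hz and 174 Hz both map to 12 Hz.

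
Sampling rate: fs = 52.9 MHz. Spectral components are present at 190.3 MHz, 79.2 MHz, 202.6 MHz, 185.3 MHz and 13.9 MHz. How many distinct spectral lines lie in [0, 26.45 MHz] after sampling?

4

fs/2 = 26.45 MHz.
190.3 MHz mod fs = 31.6 MHz.
31.6 MHz > fs/2 = 26.45 MHz, folds to fs − 31.6 MHz = 21.3 MHz.
79.2 MHz mod fs = 26.3 MHz.
26.3 MHz ≤ fs/2 = 26.45 MHz, appears at 26.3 MHz.
202.6 MHz mod fs = 43.9 MHz.
43.9 MHz > fs/2 = 26.45 MHz, folds to fs − 43.9 MHz = 9 MHz.
185.3 MHz mod fs = 26.6 MHz.
26.6 MHz > fs/2 = 26.45 MHz, folds to fs − 26.6 MHz = 26.3 MHz.
13.9 MHz ≤ fs/2 = 26.45 MHz, passes unchanged.
Distinct values: {9 MHz, 13.9 MHz, 21.3 MHz, 26.3 MHz} → 4.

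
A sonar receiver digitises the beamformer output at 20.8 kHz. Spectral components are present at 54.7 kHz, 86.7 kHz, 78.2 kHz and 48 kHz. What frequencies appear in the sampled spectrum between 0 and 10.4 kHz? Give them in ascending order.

3.5 kHz, 5 kHz, 6.4 kHz, 7.7 kHz

fs/2 = 10.4 kHz.
54.7 kHz mod fs = 13.1 kHz.
13.1 kHz > fs/2 = 10.4 kHz, folds to fs − 13.1 kHz = 7.7 kHz.
86.7 kHz mod fs = 3.5 kHz.
3.5 kHz ≤ fs/2 = 10.4 kHz, appears at 3.5 kHz.
78.2 kHz mod fs = 15.8 kHz.
15.8 kHz > fs/2 = 10.4 kHz, folds to fs − 15.8 kHz = 5 kHz.
48 kHz mod fs = 6.4 kHz.
6.4 kHz ≤ fs/2 = 10.4 kHz, appears at 6.4 kHz.
Distinct values: {3.5 kHz, 5 kHz, 6.4 kHz, 7.7 kHz}.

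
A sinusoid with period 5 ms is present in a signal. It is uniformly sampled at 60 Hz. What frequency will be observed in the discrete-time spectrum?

20 Hz

T = 5 ms → f = 1/T = 200 Hz.
200 Hz mod fs = 20 Hz.
20 Hz ≤ fs/2 = 30 Hz, appears at 20 Hz.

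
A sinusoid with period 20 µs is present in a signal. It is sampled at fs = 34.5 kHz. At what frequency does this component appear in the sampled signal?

15.5 kHz

T = 20 µs → f = 1/T = 50 kHz.
50 kHz mod fs = 15.5 kHz.
15.5 kHz ≤ fs/2 = 17.25 kHz, appears at 15.5 kHz.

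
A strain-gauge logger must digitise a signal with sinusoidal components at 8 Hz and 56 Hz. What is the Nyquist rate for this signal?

Highest-frequency component: 56 Hz.
Nyquist rate = 2 × 56 Hz = 112 Hz.

112 Hz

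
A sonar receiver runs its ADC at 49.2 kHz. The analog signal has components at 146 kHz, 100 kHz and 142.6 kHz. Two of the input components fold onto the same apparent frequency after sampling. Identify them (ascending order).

fs/2 = 24.6 kHz.
146 kHz mod fs = 47.6 kHz.
47.6 kHz > fs/2 = 24.6 kHz, folds to fs − 47.6 kHz = 1.6 kHz.
100 kHz mod fs = 1.6 kHz.
1.6 kHz ≤ fs/2 = 24.6 kHz, appears at 1.6 kHz.
142.6 kHz mod fs = 44.2 kHz.
44.2 kHz > fs/2 = 24.6 kHz, folds to fs − 44.2 kHz = 5 kHz.
100 kHz and 146 kHz both map to 1.6 kHz.

100 kHz, 146 kHz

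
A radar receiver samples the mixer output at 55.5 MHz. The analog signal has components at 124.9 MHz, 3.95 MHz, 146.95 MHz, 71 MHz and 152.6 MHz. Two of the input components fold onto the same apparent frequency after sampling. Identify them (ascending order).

fs/2 = 27.75 MHz.
124.9 MHz mod fs = 13.9 MHz.
13.9 MHz ≤ fs/2 = 27.75 MHz, appears at 13.9 MHz.
3.95 MHz ≤ fs/2 = 27.75 MHz, passes unchanged.
146.95 MHz mod fs = 35.95 MHz.
35.95 MHz > fs/2 = 27.75 MHz, folds to fs − 35.95 MHz = 19.55 MHz.
71 MHz mod fs = 15.5 MHz.
15.5 MHz ≤ fs/2 = 27.75 MHz, appears at 15.5 MHz.
152.6 MHz mod fs = 41.6 MHz.
41.6 MHz > fs/2 = 27.75 MHz, folds to fs − 41.6 MHz = 13.9 MHz.
124.9 MHz and 152.6 MHz both map to 13.9 MHz.

124.9 MHz, 152.6 MHz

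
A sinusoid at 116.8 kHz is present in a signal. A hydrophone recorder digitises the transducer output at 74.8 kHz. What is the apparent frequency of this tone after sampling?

116.8 kHz mod fs = 42 kHz.
42 kHz > fs/2 = 37.4 kHz, folds to fs − 42 kHz = 32.8 kHz.

32.8 kHz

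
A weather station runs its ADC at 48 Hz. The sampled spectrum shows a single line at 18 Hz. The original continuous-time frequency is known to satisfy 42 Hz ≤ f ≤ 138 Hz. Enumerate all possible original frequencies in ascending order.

66 Hz, 78 Hz, 114 Hz, 126 Hz

Frequencies that alias to 18 Hz are k·fs ± 18 Hz for integer k ≥ 0.
k=0: 18 Hz.
k=1: 30 Hz, 66 Hz.
k=2: 78 Hz, 114 Hz.
k=3: 126 Hz, 162 Hz.
k=4: 174 Hz, 210 Hz.
Within [42 Hz, 138 Hz]: 66 Hz, 78 Hz, 114 Hz, 126 Hz.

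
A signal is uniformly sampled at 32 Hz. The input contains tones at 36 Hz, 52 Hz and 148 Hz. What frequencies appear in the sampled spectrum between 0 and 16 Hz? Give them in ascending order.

fs/2 = 16 Hz.
36 Hz mod fs = 4 Hz.
4 Hz ≤ fs/2 = 16 Hz, appears at 4 Hz.
52 Hz mod fs = 20 Hz.
20 Hz > fs/2 = 16 Hz, folds to fs − 20 Hz = 12 Hz.
148 Hz mod fs = 20 Hz.
20 Hz > fs/2 = 16 Hz, folds to fs − 20 Hz = 12 Hz.
Distinct values: {4 Hz, 12 Hz}.

4 Hz, 12 Hz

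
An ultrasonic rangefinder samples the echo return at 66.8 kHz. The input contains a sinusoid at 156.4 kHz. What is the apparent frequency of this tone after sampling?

156.4 kHz mod fs = 22.8 kHz.
22.8 kHz ≤ fs/2 = 33.4 kHz, appears at 22.8 kHz.

22.8 kHz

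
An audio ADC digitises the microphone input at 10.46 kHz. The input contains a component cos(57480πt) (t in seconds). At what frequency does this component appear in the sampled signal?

2.64 kHz

ω = 57480π rad/s → f = ω/(2π) = 28740 Hz = 28.74 kHz.
28.74 kHz mod fs = 7.82 kHz.
7.82 kHz > fs/2 = 5.23 kHz, folds to fs − 7.82 kHz = 2.64 kHz.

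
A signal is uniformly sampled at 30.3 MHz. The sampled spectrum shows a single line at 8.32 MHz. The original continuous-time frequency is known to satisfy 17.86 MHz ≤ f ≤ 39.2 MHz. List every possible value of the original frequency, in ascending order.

Frequencies that alias to 8.32 MHz are k·fs ± 8.32 MHz for integer k ≥ 0.
k=0: 8.32 MHz.
k=1: 21.98 MHz, 38.62 MHz.
k=2: 52.28 MHz, 68.92 MHz.
Within [17.86 MHz, 39.2 MHz]: 21.98 MHz, 38.62 MHz.

21.98 MHz, 38.62 MHz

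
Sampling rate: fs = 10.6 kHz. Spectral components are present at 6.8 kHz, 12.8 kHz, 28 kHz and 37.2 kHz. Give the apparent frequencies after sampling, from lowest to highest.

fs/2 = 5.3 kHz.
6.8 kHz > fs/2 = 5.3 kHz, folds to fs − 6.8 kHz = 3.8 kHz.
12.8 kHz mod fs = 2.2 kHz.
2.2 kHz ≤ fs/2 = 5.3 kHz, appears at 2.2 kHz.
28 kHz mod fs = 6.8 kHz.
6.8 kHz > fs/2 = 5.3 kHz, folds to fs − 6.8 kHz = 3.8 kHz.
37.2 kHz mod fs = 5.4 kHz.
5.4 kHz > fs/2 = 5.3 kHz, folds to fs − 5.4 kHz = 5.2 kHz.
Distinct values: {2.2 kHz, 3.8 kHz, 5.2 kHz}.

2.2 kHz, 3.8 kHz, 5.2 kHz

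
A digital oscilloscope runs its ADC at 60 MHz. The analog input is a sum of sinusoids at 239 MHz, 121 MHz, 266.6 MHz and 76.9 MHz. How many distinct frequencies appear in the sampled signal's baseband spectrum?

fs/2 = 30 MHz.
239 MHz mod fs = 59 MHz.
59 MHz > fs/2 = 30 MHz, folds to fs − 59 MHz = 1 MHz.
121 MHz mod fs = 1 MHz.
1 MHz ≤ fs/2 = 30 MHz, appears at 1 MHz.
266.6 MHz mod fs = 26.6 MHz.
26.6 MHz ≤ fs/2 = 30 MHz, appears at 26.6 MHz.
76.9 MHz mod fs = 16.9 MHz.
16.9 MHz ≤ fs/2 = 30 MHz, appears at 16.9 MHz.
Distinct values: {1 MHz, 16.9 MHz, 26.6 MHz} → 3.

3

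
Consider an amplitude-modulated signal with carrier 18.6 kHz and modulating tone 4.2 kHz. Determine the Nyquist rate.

AM sidebands sit at fc ± fm = 14.4 kHz and 22.8 kHz.
Highest-frequency component: 22.8 kHz.
Nyquist rate = 2 × 22.8 kHz = 45.6 kHz.

45.6 kHz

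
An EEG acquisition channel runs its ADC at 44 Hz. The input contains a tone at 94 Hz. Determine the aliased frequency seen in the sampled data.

94 Hz mod fs = 6 Hz.
6 Hz ≤ fs/2 = 22 Hz, appears at 6 Hz.

6 Hz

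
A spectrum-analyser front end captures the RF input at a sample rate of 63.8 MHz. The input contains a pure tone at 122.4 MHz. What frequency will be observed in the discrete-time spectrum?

122.4 MHz mod fs = 58.6 MHz.
58.6 MHz > fs/2 = 31.9 MHz, folds to fs − 58.6 MHz = 5.2 MHz.

5.2 MHz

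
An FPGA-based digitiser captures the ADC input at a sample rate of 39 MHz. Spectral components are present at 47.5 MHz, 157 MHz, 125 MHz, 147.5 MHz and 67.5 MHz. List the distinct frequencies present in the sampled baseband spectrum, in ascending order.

fs/2 = 19.5 MHz.
47.5 MHz mod fs = 8.5 MHz.
8.5 MHz ≤ fs/2 = 19.5 MHz, appears at 8.5 MHz.
157 MHz mod fs = 1 MHz.
1 MHz ≤ fs/2 = 19.5 MHz, appears at 1 MHz.
125 MHz mod fs = 8 MHz.
8 MHz ≤ fs/2 = 19.5 MHz, appears at 8 MHz.
147.5 MHz mod fs = 30.5 MHz.
30.5 MHz > fs/2 = 19.5 MHz, folds to fs − 30.5 MHz = 8.5 MHz.
67.5 MHz mod fs = 28.5 MHz.
28.5 MHz > fs/2 = 19.5 MHz, folds to fs − 28.5 MHz = 10.5 MHz.
Distinct values: {1 MHz, 8 MHz, 8.5 MHz, 10.5 MHz}.

1 MHz, 8 MHz, 8.5 MHz, 10.5 MHz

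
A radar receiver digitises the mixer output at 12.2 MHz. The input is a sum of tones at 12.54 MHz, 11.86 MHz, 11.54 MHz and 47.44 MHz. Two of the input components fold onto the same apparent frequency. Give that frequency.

0.34 MHz

fs/2 = 6.1 MHz.
12.54 MHz mod fs = 0.34 MHz.
0.34 MHz ≤ fs/2 = 6.1 MHz, appears at 0.34 MHz.
11.86 MHz > fs/2 = 6.1 MHz, folds to fs − 11.86 MHz = 0.34 MHz.
11.54 MHz > fs/2 = 6.1 MHz, folds to fs − 11.54 MHz = 0.66 MHz.
47.44 MHz mod fs = 10.84 MHz.
10.84 MHz > fs/2 = 6.1 MHz, folds to fs − 10.84 MHz = 1.36 MHz.
11.86 MHz and 12.54 MHz both map to 0.34 MHz.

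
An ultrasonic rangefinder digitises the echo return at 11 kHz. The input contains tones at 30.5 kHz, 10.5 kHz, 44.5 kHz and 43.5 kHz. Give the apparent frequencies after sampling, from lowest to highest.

0.5 kHz, 2.5 kHz

fs/2 = 5.5 kHz.
30.5 kHz mod fs = 8.5 kHz.
8.5 kHz > fs/2 = 5.5 kHz, folds to fs − 8.5 kHz = 2.5 kHz.
10.5 kHz > fs/2 = 5.5 kHz, folds to fs − 10.5 kHz = 0.5 kHz.
44.5 kHz mod fs = 0.5 kHz.
0.5 kHz ≤ fs/2 = 5.5 kHz, appears at 0.5 kHz.
43.5 kHz mod fs = 10.5 kHz.
10.5 kHz > fs/2 = 5.5 kHz, folds to fs − 10.5 kHz = 0.5 kHz.
Distinct values: {0.5 kHz, 2.5 kHz}.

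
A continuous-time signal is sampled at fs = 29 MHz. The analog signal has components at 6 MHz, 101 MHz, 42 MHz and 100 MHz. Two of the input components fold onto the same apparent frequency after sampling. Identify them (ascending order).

fs/2 = 14.5 MHz.
6 MHz ≤ fs/2 = 14.5 MHz, passes unchanged.
101 MHz mod fs = 14 MHz.
14 MHz ≤ fs/2 = 14.5 MHz, appears at 14 MHz.
42 MHz mod fs = 13 MHz.
13 MHz ≤ fs/2 = 14.5 MHz, appears at 13 MHz.
100 MHz mod fs = 13 MHz.
13 MHz ≤ fs/2 = 14.5 MHz, appears at 13 MHz.
42 MHz and 100 MHz both map to 13 MHz.

42 MHz, 100 MHz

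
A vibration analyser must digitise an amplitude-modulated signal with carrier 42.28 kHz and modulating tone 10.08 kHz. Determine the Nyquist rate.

AM sidebands sit at fc ± fm = 32.2 kHz and 52.36 kHz.
Highest-frequency component: 52.36 kHz.
Nyquist rate = 2 × 52.36 kHz = 104.72 kHz.

104.72 kHz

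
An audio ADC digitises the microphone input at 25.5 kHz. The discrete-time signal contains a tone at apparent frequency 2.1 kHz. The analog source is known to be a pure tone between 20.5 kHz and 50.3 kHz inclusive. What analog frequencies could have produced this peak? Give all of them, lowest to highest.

Frequencies that alias to 2.1 kHz are k·fs ± 2.1 kHz for integer k ≥ 0.
k=0: 2.1 kHz.
k=1: 23.4 kHz, 27.6 kHz.
k=2: 48.9 kHz, 53.1 kHz.
k=3: 74.4 kHz, 78.6 kHz.
Within [20.5 kHz, 50.3 kHz]: 23.4 kHz, 27.6 kHz, 48.9 kHz.

23.4 kHz, 27.6 kHz, 48.9 kHz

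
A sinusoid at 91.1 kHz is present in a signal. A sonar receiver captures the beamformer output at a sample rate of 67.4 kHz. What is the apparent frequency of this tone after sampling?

23.7 kHz

91.1 kHz mod fs = 23.7 kHz.
23.7 kHz ≤ fs/2 = 33.7 kHz, appears at 23.7 kHz.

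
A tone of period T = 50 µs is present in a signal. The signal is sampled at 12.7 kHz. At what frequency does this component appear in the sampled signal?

T = 50 µs → f = 1/T = 20 kHz.
20 kHz mod fs = 7.3 kHz.
7.3 kHz > fs/2 = 6.35 kHz, folds to fs − 7.3 kHz = 5.4 kHz.

5.4 kHz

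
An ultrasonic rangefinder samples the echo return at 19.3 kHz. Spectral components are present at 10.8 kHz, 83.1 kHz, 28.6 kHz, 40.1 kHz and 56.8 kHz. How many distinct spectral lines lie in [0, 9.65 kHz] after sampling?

5

fs/2 = 9.65 kHz.
10.8 kHz > fs/2 = 9.65 kHz, folds to fs − 10.8 kHz = 8.5 kHz.
83.1 kHz mod fs = 5.9 kHz.
5.9 kHz ≤ fs/2 = 9.65 kHz, appears at 5.9 kHz.
28.6 kHz mod fs = 9.3 kHz.
9.3 kHz ≤ fs/2 = 9.65 kHz, appears at 9.3 kHz.
40.1 kHz mod fs = 1.5 kHz.
1.5 kHz ≤ fs/2 = 9.65 kHz, appears at 1.5 kHz.
56.8 kHz mod fs = 18.2 kHz.
18.2 kHz > fs/2 = 9.65 kHz, folds to fs − 18.2 kHz = 1.1 kHz.
Distinct values: {1.1 kHz, 1.5 kHz, 5.9 kHz, 8.5 kHz, 9.3 kHz} → 5.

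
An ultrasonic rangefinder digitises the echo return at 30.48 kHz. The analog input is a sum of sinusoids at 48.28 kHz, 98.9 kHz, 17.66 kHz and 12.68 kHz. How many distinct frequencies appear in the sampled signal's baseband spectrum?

3

fs/2 = 15.24 kHz.
48.28 kHz mod fs = 17.8 kHz.
17.8 kHz > fs/2 = 15.24 kHz, folds to fs − 17.8 kHz = 12.68 kHz.
98.9 kHz mod fs = 7.46 kHz.
7.46 kHz ≤ fs/2 = 15.24 kHz, appears at 7.46 kHz.
17.66 kHz > fs/2 = 15.24 kHz, folds to fs − 17.66 kHz = 12.82 kHz.
12.68 kHz ≤ fs/2 = 15.24 kHz, passes unchanged.
Distinct values: {7.46 kHz, 12.68 kHz, 12.82 kHz} → 3.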